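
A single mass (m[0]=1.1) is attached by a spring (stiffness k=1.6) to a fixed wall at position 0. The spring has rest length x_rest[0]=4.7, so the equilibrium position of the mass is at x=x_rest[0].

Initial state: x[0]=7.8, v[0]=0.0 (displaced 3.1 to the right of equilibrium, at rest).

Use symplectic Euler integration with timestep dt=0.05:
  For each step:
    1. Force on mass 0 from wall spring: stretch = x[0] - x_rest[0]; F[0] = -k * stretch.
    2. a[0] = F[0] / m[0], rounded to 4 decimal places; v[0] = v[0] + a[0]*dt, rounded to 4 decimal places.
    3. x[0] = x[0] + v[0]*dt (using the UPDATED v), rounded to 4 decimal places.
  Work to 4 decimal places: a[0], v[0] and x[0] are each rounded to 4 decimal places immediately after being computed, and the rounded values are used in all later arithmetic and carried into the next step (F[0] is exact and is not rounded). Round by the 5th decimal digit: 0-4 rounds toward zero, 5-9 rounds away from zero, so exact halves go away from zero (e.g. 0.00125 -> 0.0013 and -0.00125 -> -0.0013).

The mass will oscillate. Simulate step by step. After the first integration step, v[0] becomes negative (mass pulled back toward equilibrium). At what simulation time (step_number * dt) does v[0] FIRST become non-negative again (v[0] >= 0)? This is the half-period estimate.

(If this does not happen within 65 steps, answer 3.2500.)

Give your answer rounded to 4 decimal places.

Answer: 2.6500

Derivation:
Step 0: x=[7.8000] v=[0.0000]
Step 1: x=[7.7887] v=[-0.2255]
Step 2: x=[7.7662] v=[-0.4501]
Step 3: x=[7.7325] v=[-0.6731]
Step 4: x=[7.6878] v=[-0.8936]
Step 5: x=[7.6323] v=[-1.1109]
Step 6: x=[7.5661] v=[-1.3242]
Step 7: x=[7.4895] v=[-1.5326]
Step 8: x=[7.4027] v=[-1.7355]
Step 9: x=[7.3061] v=[-1.9321]
Step 10: x=[7.2000] v=[-2.1216]
Step 11: x=[7.0848] v=[-2.3034]
Step 12: x=[6.9610] v=[-2.4768]
Step 13: x=[6.8289] v=[-2.6412]
Step 14: x=[6.6891] v=[-2.7960]
Step 15: x=[6.5421] v=[-2.9407]
Step 16: x=[6.3884] v=[-3.0747]
Step 17: x=[6.2285] v=[-3.1975]
Step 18: x=[6.0631] v=[-3.3087]
Step 19: x=[5.8927] v=[-3.4078]
Step 20: x=[5.7180] v=[-3.4945]
Step 21: x=[5.5396] v=[-3.5685]
Step 22: x=[5.3581] v=[-3.6296]
Step 23: x=[5.1742] v=[-3.6775]
Step 24: x=[4.9886] v=[-3.7120]
Step 25: x=[4.8020] v=[-3.7330]
Step 26: x=[4.6150] v=[-3.7404]
Step 27: x=[4.4283] v=[-3.7342]
Step 28: x=[4.2426] v=[-3.7144]
Step 29: x=[4.0585] v=[-3.6811]
Step 30: x=[3.8768] v=[-3.6344]
Step 31: x=[3.6981] v=[-3.5745]
Step 32: x=[3.5230] v=[-3.5016]
Step 33: x=[3.3522] v=[-3.4160]
Step 34: x=[3.1863] v=[-3.3180]
Step 35: x=[3.0259] v=[-3.2079]
Step 36: x=[2.8716] v=[-3.0861]
Step 37: x=[2.7239] v=[-2.9531]
Step 38: x=[2.5834] v=[-2.8094]
Step 39: x=[2.4506] v=[-2.6555]
Step 40: x=[2.3260] v=[-2.4919]
Step 41: x=[2.2100] v=[-2.3192]
Step 42: x=[2.1031] v=[-2.1381]
Step 43: x=[2.0056] v=[-1.9492]
Step 44: x=[1.9179] v=[-1.7532]
Step 45: x=[1.8404] v=[-1.5509]
Step 46: x=[1.7733] v=[-1.3429]
Step 47: x=[1.7168] v=[-1.1301]
Step 48: x=[1.6711] v=[-0.9131]
Step 49: x=[1.6365] v=[-0.6928]
Step 50: x=[1.6130] v=[-0.4700]
Step 51: x=[1.6007] v=[-0.2455]
Step 52: x=[1.5997] v=[-0.0201]
Step 53: x=[1.6100] v=[0.2054]
First v>=0 after going negative at step 53, time=2.6500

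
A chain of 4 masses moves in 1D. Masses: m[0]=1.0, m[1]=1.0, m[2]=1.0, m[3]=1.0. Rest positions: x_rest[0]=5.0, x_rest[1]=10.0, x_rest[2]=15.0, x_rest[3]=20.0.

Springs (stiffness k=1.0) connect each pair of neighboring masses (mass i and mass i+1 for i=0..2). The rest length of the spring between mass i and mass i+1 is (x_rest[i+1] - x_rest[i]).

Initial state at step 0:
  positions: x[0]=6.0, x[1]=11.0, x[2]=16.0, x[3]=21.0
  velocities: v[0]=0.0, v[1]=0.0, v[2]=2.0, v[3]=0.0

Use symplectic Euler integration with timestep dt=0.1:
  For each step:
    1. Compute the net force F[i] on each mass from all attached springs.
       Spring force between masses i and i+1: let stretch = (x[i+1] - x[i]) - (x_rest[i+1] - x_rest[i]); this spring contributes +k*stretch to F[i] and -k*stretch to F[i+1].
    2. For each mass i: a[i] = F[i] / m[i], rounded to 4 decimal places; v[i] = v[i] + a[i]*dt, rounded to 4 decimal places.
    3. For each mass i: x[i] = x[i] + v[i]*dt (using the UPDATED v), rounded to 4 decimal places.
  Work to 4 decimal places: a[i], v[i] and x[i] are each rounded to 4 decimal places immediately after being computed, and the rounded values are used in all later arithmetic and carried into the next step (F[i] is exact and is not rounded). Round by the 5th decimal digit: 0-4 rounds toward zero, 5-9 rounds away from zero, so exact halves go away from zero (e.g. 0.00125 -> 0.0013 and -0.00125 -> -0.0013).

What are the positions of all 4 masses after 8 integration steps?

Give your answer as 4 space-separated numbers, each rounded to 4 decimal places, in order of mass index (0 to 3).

Answer: 6.0047 11.1488 17.2931 21.1535

Derivation:
Step 0: x=[6.0000 11.0000 16.0000 21.0000] v=[0.0000 0.0000 2.0000 0.0000]
Step 1: x=[6.0000 11.0000 16.2000 21.0000] v=[0.0000 0.0000 2.0000 0.0000]
Step 2: x=[6.0000 11.0020 16.3960 21.0020] v=[0.0000 0.0200 1.9600 0.0200]
Step 3: x=[6.0000 11.0079 16.5841 21.0079] v=[0.0002 0.0592 1.8812 0.0594]
Step 4: x=[6.0001 11.0195 16.7607 21.0196] v=[0.0010 0.1160 1.7660 0.1170]
Step 5: x=[6.0004 11.0383 16.9225 21.0387] v=[0.0029 0.1882 1.6178 0.1911]
Step 6: x=[6.0011 11.0656 17.0666 21.0667] v=[0.0067 0.2728 1.4410 0.2795]
Step 7: x=[6.0024 11.1023 17.1907 21.1047] v=[0.0132 0.3665 1.2409 0.3795]
Step 8: x=[6.0047 11.1488 17.2931 21.1535] v=[0.0232 0.4654 1.0235 0.4881]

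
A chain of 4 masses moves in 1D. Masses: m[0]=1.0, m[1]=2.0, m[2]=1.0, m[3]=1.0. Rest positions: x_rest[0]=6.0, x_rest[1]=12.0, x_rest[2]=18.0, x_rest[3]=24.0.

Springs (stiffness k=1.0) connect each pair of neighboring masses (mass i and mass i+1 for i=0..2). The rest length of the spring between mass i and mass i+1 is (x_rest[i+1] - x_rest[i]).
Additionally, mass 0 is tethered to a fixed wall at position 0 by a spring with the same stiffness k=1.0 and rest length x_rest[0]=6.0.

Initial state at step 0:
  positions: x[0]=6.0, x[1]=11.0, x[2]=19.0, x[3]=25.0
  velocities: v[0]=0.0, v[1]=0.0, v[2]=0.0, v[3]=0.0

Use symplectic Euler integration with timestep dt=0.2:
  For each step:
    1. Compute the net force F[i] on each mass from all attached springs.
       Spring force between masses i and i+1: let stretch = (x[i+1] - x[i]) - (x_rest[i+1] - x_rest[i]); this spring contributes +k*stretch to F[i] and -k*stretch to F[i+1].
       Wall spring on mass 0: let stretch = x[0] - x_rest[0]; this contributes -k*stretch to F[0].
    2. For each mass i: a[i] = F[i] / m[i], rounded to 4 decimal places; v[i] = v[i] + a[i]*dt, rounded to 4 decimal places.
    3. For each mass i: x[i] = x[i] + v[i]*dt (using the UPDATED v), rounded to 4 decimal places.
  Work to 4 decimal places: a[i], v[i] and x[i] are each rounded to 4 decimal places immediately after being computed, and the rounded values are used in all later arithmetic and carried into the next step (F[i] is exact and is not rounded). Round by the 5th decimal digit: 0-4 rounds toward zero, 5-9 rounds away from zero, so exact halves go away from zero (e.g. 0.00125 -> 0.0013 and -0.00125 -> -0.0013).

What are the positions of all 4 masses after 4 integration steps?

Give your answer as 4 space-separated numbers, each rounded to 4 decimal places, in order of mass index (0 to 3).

Answer: 5.6796 11.5313 18.3250 24.9553

Derivation:
Step 0: x=[6.0000 11.0000 19.0000 25.0000] v=[0.0000 0.0000 0.0000 0.0000]
Step 1: x=[5.9600 11.0600 18.9200 25.0000] v=[-0.2000 0.3000 -0.4000 0.0000]
Step 2: x=[5.8856 11.1752 18.7688 24.9968] v=[-0.3720 0.5760 -0.7560 -0.0160]
Step 3: x=[5.7874 11.3365 18.5630 24.9845] v=[-0.4912 0.8064 -1.0291 -0.0616]
Step 4: x=[5.6796 11.5313 18.3250 24.9553] v=[-0.5389 0.9741 -1.1901 -0.1459]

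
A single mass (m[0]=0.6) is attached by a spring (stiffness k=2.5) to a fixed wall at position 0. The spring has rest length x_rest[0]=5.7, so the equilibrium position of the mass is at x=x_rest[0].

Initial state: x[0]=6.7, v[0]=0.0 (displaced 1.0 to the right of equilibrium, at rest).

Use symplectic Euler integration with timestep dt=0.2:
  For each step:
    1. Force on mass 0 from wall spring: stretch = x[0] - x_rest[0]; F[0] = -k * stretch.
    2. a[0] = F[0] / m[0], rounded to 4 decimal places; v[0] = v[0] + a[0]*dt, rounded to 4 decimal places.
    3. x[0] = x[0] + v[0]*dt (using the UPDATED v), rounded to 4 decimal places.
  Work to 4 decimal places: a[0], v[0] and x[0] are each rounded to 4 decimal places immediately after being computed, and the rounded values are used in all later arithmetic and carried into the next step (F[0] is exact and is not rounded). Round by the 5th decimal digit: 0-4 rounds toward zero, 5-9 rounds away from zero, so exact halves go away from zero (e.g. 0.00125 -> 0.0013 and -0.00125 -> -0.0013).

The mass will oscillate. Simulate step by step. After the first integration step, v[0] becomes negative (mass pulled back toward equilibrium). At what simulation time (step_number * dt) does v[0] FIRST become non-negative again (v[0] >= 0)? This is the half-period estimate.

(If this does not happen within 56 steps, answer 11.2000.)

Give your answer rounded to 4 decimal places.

Step 0: x=[6.7000] v=[0.0000]
Step 1: x=[6.5333] v=[-0.8333]
Step 2: x=[6.2278] v=[-1.5277]
Step 3: x=[5.8343] v=[-1.9675]
Step 4: x=[5.4184] v=[-2.0794]
Step 5: x=[5.0495] v=[-1.8447]
Step 6: x=[4.7890] v=[-1.3026]
Step 7: x=[4.6803] v=[-0.5434]
Step 8: x=[4.7416] v=[0.3064]
First v>=0 after going negative at step 8, time=1.6000

Answer: 1.6000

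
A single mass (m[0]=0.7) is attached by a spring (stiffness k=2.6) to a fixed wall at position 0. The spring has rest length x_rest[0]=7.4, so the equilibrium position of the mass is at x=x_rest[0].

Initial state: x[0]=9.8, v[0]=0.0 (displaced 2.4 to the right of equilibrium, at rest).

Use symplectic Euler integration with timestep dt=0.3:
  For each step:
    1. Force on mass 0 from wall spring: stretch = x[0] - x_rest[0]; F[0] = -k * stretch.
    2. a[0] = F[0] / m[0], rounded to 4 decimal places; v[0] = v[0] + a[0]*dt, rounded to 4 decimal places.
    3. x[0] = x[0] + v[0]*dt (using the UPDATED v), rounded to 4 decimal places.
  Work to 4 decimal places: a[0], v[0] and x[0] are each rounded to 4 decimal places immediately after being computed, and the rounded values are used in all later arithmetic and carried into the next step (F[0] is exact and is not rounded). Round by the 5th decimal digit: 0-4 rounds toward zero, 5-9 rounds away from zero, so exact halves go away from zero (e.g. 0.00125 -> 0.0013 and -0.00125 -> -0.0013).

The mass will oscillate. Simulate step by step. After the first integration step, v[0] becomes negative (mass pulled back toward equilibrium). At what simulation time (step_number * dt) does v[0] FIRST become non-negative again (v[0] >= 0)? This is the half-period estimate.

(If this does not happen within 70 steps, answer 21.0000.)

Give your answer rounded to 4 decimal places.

Step 0: x=[9.8000] v=[0.0000]
Step 1: x=[8.9977] v=[-2.6743]
Step 2: x=[7.6613] v=[-4.4546]
Step 3: x=[6.2376] v=[-4.7458]
Step 4: x=[5.2024] v=[-3.4506]
Step 5: x=[4.9018] v=[-1.0019]
Step 6: x=[5.4363] v=[1.7818]
First v>=0 after going negative at step 6, time=1.8000

Answer: 1.8000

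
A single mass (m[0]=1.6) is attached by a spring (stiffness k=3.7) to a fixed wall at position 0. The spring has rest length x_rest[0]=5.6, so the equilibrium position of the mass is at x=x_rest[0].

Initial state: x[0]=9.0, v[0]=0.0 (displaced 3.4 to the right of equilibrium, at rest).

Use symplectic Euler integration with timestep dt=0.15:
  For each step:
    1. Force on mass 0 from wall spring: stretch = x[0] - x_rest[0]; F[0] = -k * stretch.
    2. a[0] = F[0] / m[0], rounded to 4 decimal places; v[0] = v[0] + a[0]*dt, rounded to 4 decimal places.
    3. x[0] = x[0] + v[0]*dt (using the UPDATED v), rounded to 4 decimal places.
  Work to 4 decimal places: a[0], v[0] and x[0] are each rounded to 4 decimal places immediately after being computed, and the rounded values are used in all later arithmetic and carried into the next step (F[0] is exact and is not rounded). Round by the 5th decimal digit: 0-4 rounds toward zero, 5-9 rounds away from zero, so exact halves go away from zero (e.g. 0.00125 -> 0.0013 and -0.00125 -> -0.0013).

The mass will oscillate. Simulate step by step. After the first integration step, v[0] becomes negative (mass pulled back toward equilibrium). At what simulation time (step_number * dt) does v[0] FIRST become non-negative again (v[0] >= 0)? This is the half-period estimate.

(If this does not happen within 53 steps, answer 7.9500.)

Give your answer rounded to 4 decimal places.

Answer: 2.1000

Derivation:
Step 0: x=[9.0000] v=[0.0000]
Step 1: x=[8.8231] v=[-1.1794]
Step 2: x=[8.4785] v=[-2.2974]
Step 3: x=[7.9841] v=[-3.2959]
Step 4: x=[7.3657] v=[-4.1229]
Step 5: x=[6.6554] v=[-4.7354]
Step 6: x=[5.8902] v=[-5.1015]
Step 7: x=[5.1099] v=[-5.2022]
Step 8: x=[4.3551] v=[-5.0322]
Step 9: x=[3.6650] v=[-4.6004]
Step 10: x=[3.0756] v=[-3.9292]
Step 11: x=[2.6176] v=[-3.0535]
Step 12: x=[2.3148] v=[-2.0190]
Step 13: x=[2.1829] v=[-0.8795]
Step 14: x=[2.2288] v=[0.3058]
First v>=0 after going negative at step 14, time=2.1000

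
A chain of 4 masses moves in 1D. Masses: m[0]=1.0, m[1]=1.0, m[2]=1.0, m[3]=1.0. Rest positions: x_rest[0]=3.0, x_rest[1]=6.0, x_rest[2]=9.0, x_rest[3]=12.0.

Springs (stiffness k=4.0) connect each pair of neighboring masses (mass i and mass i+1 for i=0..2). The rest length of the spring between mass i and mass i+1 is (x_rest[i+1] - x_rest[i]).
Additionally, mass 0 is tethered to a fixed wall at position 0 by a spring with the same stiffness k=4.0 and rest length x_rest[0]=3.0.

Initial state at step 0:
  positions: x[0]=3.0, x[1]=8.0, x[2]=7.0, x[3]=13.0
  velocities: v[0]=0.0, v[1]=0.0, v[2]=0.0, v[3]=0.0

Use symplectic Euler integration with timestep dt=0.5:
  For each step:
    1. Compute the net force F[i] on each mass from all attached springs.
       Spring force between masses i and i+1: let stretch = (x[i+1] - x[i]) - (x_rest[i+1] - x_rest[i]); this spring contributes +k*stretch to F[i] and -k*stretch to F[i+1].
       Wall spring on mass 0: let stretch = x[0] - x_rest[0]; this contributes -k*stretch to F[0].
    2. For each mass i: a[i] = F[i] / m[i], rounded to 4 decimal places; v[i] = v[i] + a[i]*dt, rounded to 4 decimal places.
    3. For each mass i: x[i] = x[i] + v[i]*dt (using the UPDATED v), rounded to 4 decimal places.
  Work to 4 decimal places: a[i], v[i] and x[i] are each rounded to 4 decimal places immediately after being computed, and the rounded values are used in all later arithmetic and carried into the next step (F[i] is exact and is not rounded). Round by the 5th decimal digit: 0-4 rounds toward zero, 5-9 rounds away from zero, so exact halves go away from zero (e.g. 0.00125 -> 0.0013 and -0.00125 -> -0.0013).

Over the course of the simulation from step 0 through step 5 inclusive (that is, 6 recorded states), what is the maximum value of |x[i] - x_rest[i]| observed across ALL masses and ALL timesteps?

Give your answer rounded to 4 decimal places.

Answer: 5.0000

Derivation:
Step 0: x=[3.0000 8.0000 7.0000 13.0000] v=[0.0000 0.0000 0.0000 0.0000]
Step 1: x=[5.0000 2.0000 14.0000 10.0000] v=[4.0000 -12.0000 14.0000 -6.0000]
Step 2: x=[-1.0000 11.0000 5.0000 14.0000] v=[-12.0000 18.0000 -18.0000 8.0000]
Step 3: x=[6.0000 2.0000 11.0000 12.0000] v=[14.0000 -18.0000 12.0000 -4.0000]
Step 4: x=[3.0000 6.0000 9.0000 12.0000] v=[-6.0000 8.0000 -4.0000 0.0000]
Step 5: x=[0.0000 10.0000 7.0000 12.0000] v=[-6.0000 8.0000 -4.0000 0.0000]
Max displacement = 5.0000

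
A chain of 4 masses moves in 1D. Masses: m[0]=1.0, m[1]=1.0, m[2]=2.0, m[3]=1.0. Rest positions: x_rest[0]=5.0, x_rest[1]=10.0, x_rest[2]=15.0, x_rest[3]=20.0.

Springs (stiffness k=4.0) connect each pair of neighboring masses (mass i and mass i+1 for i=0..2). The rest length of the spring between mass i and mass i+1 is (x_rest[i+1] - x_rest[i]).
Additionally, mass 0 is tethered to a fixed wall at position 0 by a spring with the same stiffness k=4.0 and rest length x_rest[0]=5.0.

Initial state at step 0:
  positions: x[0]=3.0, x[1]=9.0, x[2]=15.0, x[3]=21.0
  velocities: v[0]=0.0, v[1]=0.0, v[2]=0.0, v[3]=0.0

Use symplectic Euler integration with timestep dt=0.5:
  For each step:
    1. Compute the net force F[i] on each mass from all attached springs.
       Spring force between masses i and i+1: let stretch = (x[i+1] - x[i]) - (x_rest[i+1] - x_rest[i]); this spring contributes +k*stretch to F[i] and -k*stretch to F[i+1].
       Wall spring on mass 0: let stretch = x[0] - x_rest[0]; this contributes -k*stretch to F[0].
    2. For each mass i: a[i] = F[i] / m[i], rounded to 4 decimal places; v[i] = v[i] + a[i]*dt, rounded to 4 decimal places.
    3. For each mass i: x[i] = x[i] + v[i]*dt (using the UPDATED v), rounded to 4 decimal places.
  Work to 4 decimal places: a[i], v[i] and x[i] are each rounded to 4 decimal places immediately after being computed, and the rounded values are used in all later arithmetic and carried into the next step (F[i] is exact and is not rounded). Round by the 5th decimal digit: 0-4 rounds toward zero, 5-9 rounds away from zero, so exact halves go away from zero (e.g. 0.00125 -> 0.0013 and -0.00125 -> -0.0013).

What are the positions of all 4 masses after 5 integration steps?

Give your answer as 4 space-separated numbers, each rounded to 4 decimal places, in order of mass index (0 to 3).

Step 0: x=[3.0000 9.0000 15.0000 21.0000] v=[0.0000 0.0000 0.0000 0.0000]
Step 1: x=[6.0000 9.0000 15.0000 20.0000] v=[6.0000 0.0000 0.0000 -2.0000]
Step 2: x=[6.0000 12.0000 14.5000 19.0000] v=[0.0000 6.0000 -1.0000 -2.0000]
Step 3: x=[6.0000 11.5000 15.0000 18.5000] v=[0.0000 -1.0000 1.0000 -1.0000]
Step 4: x=[5.5000 9.0000 15.5000 19.5000] v=[-1.0000 -5.0000 1.0000 2.0000]
Step 5: x=[3.0000 9.5000 14.7500 21.5000] v=[-5.0000 1.0000 -1.5000 4.0000]

Answer: 3.0000 9.5000 14.7500 21.5000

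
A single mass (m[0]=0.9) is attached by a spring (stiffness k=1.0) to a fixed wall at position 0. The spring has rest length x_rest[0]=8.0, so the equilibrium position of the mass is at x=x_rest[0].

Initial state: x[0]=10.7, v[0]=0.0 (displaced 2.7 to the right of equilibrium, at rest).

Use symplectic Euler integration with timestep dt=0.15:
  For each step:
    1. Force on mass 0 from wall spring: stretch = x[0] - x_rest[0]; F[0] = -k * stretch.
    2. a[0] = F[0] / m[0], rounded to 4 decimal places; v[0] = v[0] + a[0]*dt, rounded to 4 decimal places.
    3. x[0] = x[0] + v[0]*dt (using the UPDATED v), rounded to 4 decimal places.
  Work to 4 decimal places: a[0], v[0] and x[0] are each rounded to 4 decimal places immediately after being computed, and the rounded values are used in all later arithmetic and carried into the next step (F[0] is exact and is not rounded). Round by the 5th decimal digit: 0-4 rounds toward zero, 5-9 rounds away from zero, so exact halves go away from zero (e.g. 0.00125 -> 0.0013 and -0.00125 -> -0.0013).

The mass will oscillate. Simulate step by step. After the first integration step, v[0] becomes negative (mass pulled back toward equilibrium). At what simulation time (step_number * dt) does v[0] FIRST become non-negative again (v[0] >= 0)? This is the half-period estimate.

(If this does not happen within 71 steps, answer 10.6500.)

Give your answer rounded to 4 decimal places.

Step 0: x=[10.7000] v=[0.0000]
Step 1: x=[10.6325] v=[-0.4500]
Step 2: x=[10.4992] v=[-0.8888]
Step 3: x=[10.3034] v=[-1.3053]
Step 4: x=[10.0500] v=[-1.6892]
Step 5: x=[9.7454] v=[-2.0309]
Step 6: x=[9.3971] v=[-2.3218]
Step 7: x=[9.0139] v=[-2.5546]
Step 8: x=[8.6054] v=[-2.7236]
Step 9: x=[8.1817] v=[-2.8245]
Step 10: x=[7.7535] v=[-2.8548]
Step 11: x=[7.3314] v=[-2.8137]
Step 12: x=[6.9261] v=[-2.7023]
Step 13: x=[6.5476] v=[-2.5233]
Step 14: x=[6.2054] v=[-2.2812]
Step 15: x=[5.9081] v=[-1.9821]
Step 16: x=[5.6631] v=[-1.6335]
Step 17: x=[5.4765] v=[-1.2440]
Step 18: x=[5.3530] v=[-0.8234]
Step 19: x=[5.2957] v=[-0.3822]
Step 20: x=[5.3060] v=[0.0685]
First v>=0 after going negative at step 20, time=3.0000

Answer: 3.0000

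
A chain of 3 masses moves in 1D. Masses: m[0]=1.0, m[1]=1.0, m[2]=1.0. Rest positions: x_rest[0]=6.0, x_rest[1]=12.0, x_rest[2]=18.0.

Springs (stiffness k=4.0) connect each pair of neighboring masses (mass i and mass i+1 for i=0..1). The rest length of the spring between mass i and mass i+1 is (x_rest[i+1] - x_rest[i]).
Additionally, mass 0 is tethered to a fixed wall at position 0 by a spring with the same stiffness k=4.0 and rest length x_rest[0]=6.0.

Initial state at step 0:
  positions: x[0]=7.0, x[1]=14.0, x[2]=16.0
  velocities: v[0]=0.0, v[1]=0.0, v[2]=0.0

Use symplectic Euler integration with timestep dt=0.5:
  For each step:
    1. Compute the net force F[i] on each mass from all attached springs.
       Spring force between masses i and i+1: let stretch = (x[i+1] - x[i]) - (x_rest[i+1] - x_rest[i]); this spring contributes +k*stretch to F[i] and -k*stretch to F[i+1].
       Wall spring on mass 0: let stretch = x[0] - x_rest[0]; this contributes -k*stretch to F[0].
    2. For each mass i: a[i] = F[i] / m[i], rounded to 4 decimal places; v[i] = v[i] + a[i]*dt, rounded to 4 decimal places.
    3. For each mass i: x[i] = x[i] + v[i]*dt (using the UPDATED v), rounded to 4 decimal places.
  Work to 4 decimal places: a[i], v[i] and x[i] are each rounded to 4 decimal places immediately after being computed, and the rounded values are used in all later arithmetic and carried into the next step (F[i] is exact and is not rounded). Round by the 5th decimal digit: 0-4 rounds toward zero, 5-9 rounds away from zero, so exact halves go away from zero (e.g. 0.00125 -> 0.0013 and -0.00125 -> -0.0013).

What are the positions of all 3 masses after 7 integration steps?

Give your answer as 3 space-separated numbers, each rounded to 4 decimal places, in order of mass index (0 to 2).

Step 0: x=[7.0000 14.0000 16.0000] v=[0.0000 0.0000 0.0000]
Step 1: x=[7.0000 9.0000 20.0000] v=[0.0000 -10.0000 8.0000]
Step 2: x=[2.0000 13.0000 19.0000] v=[-10.0000 8.0000 -2.0000]
Step 3: x=[6.0000 12.0000 18.0000] v=[8.0000 -2.0000 -2.0000]
Step 4: x=[10.0000 11.0000 17.0000] v=[8.0000 -2.0000 -2.0000]
Step 5: x=[5.0000 15.0000 16.0000] v=[-10.0000 8.0000 -2.0000]
Step 6: x=[5.0000 10.0000 20.0000] v=[0.0000 -10.0000 8.0000]
Step 7: x=[5.0000 10.0000 20.0000] v=[0.0000 0.0000 0.0000]

Answer: 5.0000 10.0000 20.0000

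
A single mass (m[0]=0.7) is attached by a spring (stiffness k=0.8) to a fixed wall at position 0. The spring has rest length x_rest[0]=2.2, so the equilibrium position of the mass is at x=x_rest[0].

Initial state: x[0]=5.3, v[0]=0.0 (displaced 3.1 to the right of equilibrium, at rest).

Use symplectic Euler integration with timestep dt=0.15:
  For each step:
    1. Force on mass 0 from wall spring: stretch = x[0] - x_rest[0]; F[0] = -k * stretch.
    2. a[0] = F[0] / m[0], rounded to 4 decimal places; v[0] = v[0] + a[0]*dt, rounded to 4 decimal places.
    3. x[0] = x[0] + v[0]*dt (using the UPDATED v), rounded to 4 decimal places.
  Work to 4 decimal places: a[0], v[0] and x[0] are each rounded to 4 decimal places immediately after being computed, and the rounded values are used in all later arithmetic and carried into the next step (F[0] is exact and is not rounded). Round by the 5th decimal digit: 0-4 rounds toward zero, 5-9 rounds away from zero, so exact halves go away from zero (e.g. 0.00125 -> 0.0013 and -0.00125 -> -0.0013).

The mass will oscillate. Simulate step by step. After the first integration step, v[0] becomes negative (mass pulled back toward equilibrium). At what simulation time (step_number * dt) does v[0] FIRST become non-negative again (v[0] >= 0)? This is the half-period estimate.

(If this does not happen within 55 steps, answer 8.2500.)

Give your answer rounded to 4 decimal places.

Answer: 3.0000

Derivation:
Step 0: x=[5.3000] v=[0.0000]
Step 1: x=[5.2203] v=[-0.5314]
Step 2: x=[5.0629] v=[-1.0492]
Step 3: x=[4.8319] v=[-1.5400]
Step 4: x=[4.5332] v=[-1.9912]
Step 5: x=[4.1745] v=[-2.3912]
Step 6: x=[3.7650] v=[-2.7297]
Step 7: x=[3.3153] v=[-2.9980]
Step 8: x=[2.8369] v=[-3.1892]
Step 9: x=[2.3421] v=[-3.2984]
Step 10: x=[1.8437] v=[-3.3228]
Step 11: x=[1.3544] v=[-3.2617]
Step 12: x=[0.8869] v=[-3.1167]
Step 13: x=[0.4532] v=[-2.8916]
Step 14: x=[0.0644] v=[-2.5922]
Step 15: x=[-0.2695] v=[-2.2261]
Step 16: x=[-0.5399] v=[-1.8028]
Step 17: x=[-0.7399] v=[-1.3331]
Step 18: x=[-0.8643] v=[-0.8291]
Step 19: x=[-0.9099] v=[-0.3038]
Step 20: x=[-0.8755] v=[0.2293]
First v>=0 after going negative at step 20, time=3.0000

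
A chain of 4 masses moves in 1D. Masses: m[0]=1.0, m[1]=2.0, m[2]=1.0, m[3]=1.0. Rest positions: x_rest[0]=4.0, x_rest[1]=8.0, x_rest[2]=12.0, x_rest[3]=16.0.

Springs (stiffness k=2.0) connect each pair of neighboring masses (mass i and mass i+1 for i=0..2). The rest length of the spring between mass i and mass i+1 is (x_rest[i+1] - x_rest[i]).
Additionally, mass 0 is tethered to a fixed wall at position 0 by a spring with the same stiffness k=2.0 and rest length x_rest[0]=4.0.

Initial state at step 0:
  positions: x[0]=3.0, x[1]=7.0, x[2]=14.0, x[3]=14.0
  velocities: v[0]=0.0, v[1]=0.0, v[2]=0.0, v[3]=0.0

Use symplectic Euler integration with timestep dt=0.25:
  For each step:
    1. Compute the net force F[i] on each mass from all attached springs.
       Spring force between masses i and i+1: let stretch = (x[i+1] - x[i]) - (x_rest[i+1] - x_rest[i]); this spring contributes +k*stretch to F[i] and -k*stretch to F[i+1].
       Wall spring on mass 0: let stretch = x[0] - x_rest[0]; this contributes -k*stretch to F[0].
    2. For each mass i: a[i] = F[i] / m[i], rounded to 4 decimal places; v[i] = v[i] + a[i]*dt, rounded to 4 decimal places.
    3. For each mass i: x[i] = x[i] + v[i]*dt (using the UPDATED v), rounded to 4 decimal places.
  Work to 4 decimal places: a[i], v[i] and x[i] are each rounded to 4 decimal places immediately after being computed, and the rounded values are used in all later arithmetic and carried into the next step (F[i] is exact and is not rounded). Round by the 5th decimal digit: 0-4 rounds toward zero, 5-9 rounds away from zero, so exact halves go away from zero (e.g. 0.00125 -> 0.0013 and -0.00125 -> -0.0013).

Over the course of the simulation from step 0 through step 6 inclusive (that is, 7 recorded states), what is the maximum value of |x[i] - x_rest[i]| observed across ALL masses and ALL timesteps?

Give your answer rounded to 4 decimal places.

Step 0: x=[3.0000 7.0000 14.0000 14.0000] v=[0.0000 0.0000 0.0000 0.0000]
Step 1: x=[3.1250 7.1875 13.1250 14.5000] v=[0.5000 0.7500 -3.5000 2.0000]
Step 2: x=[3.3672 7.4922 11.6797 15.3281] v=[0.9688 1.2188 -5.7813 3.3125]
Step 3: x=[3.7041 7.8008 10.1670 16.2002] v=[1.3477 1.2344 -6.0509 3.4883]
Step 4: x=[4.0901 8.0013 9.1127 16.8181] v=[1.5440 0.8018 -4.2174 2.4717]
Step 5: x=[4.4538 8.0268 8.8826 16.9729] v=[1.4546 0.1019 -0.9204 0.6190]
Step 6: x=[4.7074 7.8825 9.5568 16.6164] v=[1.0142 -0.5774 2.6969 -1.4262]
Max displacement = 3.1174

Answer: 3.1174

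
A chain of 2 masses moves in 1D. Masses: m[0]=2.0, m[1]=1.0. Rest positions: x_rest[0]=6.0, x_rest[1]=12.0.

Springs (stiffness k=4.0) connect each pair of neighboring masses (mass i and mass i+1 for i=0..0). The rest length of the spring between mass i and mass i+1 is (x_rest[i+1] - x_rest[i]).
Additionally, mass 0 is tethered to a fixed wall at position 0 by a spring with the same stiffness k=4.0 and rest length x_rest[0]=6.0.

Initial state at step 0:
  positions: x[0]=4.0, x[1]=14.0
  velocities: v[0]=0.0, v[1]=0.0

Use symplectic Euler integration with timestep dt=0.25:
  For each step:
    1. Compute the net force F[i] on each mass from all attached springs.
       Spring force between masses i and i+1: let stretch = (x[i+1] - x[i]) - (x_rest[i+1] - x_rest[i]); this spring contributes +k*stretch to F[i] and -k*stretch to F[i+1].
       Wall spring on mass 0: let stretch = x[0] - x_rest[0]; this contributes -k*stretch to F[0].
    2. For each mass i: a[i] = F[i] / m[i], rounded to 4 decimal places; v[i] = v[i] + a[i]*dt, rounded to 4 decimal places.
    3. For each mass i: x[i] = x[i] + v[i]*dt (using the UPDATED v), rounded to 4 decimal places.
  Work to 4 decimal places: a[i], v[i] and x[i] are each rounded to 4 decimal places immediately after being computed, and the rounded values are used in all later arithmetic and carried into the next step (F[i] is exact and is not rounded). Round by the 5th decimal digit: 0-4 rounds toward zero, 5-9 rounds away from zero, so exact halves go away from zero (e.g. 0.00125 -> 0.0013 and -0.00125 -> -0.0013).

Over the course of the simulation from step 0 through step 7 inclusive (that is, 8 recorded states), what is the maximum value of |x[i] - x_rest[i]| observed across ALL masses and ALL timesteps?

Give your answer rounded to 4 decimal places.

Answer: 2.6699

Derivation:
Step 0: x=[4.0000 14.0000] v=[0.0000 0.0000]
Step 1: x=[4.7500 13.0000] v=[3.0000 -4.0000]
Step 2: x=[5.9375 11.4375] v=[4.7500 -6.2500]
Step 3: x=[7.0703 10.0000] v=[4.5313 -5.7500]
Step 4: x=[7.6856 9.3301] v=[2.4610 -2.6797]
Step 5: x=[7.5457 9.7491] v=[-0.5596 1.6758]
Step 6: x=[6.7380 11.1172] v=[-3.2308 5.4724]
Step 7: x=[5.6355 12.8905] v=[-4.4102 7.0932]
Max displacement = 2.6699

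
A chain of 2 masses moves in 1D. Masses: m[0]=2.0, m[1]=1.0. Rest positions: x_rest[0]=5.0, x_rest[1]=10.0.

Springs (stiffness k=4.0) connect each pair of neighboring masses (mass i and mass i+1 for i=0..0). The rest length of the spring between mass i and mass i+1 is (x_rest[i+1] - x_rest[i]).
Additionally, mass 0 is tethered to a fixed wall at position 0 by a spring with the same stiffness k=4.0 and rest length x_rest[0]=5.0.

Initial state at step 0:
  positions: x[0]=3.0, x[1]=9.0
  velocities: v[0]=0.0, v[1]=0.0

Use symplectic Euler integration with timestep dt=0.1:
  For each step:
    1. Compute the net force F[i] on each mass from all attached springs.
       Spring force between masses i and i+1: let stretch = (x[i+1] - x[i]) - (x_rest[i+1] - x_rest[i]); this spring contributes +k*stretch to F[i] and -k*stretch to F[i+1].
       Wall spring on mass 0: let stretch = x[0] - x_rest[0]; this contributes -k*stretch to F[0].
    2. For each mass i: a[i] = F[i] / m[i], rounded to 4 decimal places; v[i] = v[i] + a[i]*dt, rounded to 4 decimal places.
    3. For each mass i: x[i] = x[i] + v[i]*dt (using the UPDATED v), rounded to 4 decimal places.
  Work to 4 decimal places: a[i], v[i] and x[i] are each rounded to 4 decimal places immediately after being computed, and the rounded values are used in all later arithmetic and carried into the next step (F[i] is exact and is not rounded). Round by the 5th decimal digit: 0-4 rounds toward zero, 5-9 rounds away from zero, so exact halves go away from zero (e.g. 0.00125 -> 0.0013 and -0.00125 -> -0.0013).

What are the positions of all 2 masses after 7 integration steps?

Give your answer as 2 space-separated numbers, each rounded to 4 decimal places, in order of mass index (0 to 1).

Answer: 4.3183 8.3267

Derivation:
Step 0: x=[3.0000 9.0000] v=[0.0000 0.0000]
Step 1: x=[3.0600 8.9600] v=[0.6000 -0.4000]
Step 2: x=[3.1768 8.8840] v=[1.1680 -0.7600]
Step 3: x=[3.3442 8.7797] v=[1.6741 -1.0429]
Step 4: x=[3.5534 8.6580] v=[2.0924 -1.2171]
Step 5: x=[3.7937 8.5321] v=[2.4026 -1.2589]
Step 6: x=[4.0529 8.4167] v=[2.5915 -1.1543]
Step 7: x=[4.3183 8.3267] v=[2.6537 -0.8998]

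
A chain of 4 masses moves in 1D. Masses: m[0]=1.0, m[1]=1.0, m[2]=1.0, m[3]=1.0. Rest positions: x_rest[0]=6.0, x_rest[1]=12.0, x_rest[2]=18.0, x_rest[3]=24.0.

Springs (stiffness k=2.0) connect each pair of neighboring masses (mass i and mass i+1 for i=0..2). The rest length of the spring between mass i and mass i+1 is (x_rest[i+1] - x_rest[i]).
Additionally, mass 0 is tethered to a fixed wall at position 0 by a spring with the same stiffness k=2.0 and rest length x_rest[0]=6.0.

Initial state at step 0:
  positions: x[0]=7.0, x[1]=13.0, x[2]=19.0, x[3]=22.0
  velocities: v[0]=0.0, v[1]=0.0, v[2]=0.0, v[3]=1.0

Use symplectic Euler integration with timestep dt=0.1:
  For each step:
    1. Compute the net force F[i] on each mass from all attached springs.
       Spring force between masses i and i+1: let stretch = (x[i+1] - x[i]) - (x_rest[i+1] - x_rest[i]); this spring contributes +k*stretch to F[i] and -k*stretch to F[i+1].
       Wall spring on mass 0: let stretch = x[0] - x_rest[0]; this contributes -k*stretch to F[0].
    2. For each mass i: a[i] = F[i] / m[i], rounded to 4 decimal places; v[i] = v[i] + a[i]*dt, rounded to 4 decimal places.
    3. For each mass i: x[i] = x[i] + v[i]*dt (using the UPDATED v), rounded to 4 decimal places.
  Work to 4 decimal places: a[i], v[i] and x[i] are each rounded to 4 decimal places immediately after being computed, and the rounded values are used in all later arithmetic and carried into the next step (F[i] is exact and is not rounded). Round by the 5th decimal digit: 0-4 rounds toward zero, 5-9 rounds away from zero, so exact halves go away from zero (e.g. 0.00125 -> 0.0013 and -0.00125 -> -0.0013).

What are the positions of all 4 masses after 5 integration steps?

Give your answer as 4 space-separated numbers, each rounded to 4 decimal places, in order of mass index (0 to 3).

Step 0: x=[7.0000 13.0000 19.0000 22.0000] v=[0.0000 0.0000 0.0000 1.0000]
Step 1: x=[6.9800 13.0000 18.9400 22.1600] v=[-0.2000 0.0000 -0.6000 1.6000]
Step 2: x=[6.9408 12.9984 18.8256 22.3756] v=[-0.3920 -0.0160 -1.1440 2.1560]
Step 3: x=[6.8839 12.9922 18.6657 22.6402] v=[-0.5686 -0.0621 -1.5994 2.6460]
Step 4: x=[6.8115 12.9773 18.4718 22.9453] v=[-0.7237 -0.1491 -1.9392 3.0511]
Step 5: x=[6.7262 12.9490 18.2575 23.2809] v=[-0.8528 -0.2834 -2.1434 3.3564]

Answer: 6.7262 12.9490 18.2575 23.2809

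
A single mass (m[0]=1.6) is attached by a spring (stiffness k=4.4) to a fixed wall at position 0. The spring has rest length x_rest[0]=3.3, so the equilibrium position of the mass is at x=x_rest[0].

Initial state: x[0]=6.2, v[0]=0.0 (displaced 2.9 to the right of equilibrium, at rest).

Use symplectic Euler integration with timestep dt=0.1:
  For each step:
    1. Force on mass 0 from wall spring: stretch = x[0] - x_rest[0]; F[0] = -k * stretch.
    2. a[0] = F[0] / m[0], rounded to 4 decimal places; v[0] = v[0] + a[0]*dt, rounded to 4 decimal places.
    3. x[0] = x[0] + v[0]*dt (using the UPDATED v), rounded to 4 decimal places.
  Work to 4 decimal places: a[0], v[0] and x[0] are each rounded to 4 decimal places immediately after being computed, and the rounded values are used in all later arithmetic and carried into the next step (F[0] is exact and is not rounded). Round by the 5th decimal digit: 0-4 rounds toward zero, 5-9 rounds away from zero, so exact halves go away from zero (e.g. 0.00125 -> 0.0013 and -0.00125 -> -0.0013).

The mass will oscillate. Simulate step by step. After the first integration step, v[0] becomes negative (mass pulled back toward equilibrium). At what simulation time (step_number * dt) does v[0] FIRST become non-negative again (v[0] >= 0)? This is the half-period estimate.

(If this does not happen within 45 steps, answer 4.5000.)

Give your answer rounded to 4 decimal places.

Answer: 1.9000

Derivation:
Step 0: x=[6.2000] v=[0.0000]
Step 1: x=[6.1203] v=[-0.7975]
Step 2: x=[5.9630] v=[-1.5731]
Step 3: x=[5.7325] v=[-2.3054]
Step 4: x=[5.4351] v=[-2.9743]
Step 5: x=[5.0790] v=[-3.5615]
Step 6: x=[4.6739] v=[-4.0507]
Step 7: x=[4.2311] v=[-4.4285]
Step 8: x=[3.7626] v=[-4.6846]
Step 9: x=[3.2814] v=[-4.8118]
Step 10: x=[2.8007] v=[-4.8067]
Step 11: x=[2.3338] v=[-4.6694]
Step 12: x=[1.8934] v=[-4.4037]
Step 13: x=[1.4917] v=[-4.0169]
Step 14: x=[1.1397] v=[-3.5196]
Step 15: x=[0.8472] v=[-2.9255]
Step 16: x=[0.6221] v=[-2.2510]
Step 17: x=[0.4706] v=[-1.5146]
Step 18: x=[0.3970] v=[-0.7365]
Step 19: x=[0.4032] v=[0.0618]
First v>=0 after going negative at step 19, time=1.9000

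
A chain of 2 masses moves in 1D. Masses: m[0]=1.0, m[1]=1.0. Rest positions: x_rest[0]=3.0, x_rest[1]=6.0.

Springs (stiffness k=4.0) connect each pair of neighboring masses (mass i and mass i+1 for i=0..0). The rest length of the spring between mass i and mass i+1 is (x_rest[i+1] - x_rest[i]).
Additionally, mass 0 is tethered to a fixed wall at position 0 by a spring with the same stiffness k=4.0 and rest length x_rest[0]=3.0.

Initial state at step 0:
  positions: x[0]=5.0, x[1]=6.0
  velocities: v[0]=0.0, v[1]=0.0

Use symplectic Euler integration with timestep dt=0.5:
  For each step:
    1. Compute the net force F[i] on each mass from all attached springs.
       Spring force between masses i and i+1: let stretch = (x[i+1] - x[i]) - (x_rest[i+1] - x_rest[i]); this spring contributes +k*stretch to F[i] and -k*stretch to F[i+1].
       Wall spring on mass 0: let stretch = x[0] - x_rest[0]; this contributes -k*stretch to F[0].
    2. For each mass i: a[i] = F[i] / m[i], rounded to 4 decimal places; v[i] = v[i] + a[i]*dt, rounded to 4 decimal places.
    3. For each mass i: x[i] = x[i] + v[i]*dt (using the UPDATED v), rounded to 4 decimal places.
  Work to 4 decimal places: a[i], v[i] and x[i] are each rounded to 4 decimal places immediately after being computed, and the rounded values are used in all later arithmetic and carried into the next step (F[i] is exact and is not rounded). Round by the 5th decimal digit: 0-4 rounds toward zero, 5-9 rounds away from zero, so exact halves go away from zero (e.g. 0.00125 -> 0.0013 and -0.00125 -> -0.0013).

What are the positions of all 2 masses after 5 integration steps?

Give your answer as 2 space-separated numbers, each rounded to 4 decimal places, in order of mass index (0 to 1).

Answer: 1.0000 6.0000

Derivation:
Step 0: x=[5.0000 6.0000] v=[0.0000 0.0000]
Step 1: x=[1.0000 8.0000] v=[-8.0000 4.0000]
Step 2: x=[3.0000 6.0000] v=[4.0000 -4.0000]
Step 3: x=[5.0000 4.0000] v=[4.0000 -4.0000]
Step 4: x=[1.0000 6.0000] v=[-8.0000 4.0000]
Step 5: x=[1.0000 6.0000] v=[0.0000 0.0000]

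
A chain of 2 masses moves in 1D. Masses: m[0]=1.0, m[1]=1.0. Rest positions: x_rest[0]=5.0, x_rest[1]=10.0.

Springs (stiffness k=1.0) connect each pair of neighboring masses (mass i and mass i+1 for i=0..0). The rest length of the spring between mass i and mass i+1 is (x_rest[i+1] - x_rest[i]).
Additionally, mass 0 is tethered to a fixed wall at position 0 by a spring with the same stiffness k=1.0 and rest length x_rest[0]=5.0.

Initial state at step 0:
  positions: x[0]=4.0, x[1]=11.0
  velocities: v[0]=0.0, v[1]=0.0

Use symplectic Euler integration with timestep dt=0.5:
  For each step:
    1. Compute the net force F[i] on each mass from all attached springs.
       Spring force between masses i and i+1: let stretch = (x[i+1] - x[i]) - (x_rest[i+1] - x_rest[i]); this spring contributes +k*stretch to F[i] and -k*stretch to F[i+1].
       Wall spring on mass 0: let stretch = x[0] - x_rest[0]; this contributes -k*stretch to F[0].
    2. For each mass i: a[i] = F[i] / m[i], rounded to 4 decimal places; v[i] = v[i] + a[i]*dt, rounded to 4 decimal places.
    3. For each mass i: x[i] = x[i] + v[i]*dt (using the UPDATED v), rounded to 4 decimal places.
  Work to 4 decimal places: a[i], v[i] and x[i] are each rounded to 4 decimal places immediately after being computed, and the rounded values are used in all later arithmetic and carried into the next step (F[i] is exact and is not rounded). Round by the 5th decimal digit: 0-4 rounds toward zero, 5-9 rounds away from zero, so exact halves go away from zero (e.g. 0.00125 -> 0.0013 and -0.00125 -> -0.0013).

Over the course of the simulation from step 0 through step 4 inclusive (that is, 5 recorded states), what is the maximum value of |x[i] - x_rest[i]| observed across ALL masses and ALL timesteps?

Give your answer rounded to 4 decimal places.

Step 0: x=[4.0000 11.0000] v=[0.0000 0.0000]
Step 1: x=[4.7500 10.5000] v=[1.5000 -1.0000]
Step 2: x=[5.7500 9.8125] v=[2.0000 -1.3750]
Step 3: x=[6.3282 9.3594] v=[1.1563 -0.9063]
Step 4: x=[6.0821 9.3985] v=[-0.4922 0.0781]
Max displacement = 1.3282

Answer: 1.3282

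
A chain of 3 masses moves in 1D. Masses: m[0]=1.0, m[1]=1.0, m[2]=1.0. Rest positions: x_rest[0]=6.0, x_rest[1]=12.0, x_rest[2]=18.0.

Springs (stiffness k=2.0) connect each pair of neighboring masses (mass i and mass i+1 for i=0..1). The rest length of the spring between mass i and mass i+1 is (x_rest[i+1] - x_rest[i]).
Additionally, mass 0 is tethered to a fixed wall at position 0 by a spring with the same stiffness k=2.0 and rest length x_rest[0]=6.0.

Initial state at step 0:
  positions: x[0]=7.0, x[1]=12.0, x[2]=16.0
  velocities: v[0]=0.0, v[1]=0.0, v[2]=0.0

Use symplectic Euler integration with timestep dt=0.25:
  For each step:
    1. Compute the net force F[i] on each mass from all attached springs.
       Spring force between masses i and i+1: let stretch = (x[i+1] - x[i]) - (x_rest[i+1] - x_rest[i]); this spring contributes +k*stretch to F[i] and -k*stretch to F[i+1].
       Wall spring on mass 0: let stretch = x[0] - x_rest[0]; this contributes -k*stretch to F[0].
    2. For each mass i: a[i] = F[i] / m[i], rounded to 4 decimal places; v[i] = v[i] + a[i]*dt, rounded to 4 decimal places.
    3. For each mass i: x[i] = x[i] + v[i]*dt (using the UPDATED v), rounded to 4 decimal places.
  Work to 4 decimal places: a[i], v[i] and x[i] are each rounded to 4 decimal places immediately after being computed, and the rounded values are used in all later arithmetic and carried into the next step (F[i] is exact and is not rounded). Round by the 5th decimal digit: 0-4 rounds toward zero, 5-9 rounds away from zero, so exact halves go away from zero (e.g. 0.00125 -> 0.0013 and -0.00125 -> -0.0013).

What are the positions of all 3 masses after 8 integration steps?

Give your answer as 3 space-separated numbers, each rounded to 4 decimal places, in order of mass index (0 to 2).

Answer: 4.7186 11.3613 18.7241

Derivation:
Step 0: x=[7.0000 12.0000 16.0000] v=[0.0000 0.0000 0.0000]
Step 1: x=[6.7500 11.8750 16.2500] v=[-1.0000 -0.5000 1.0000]
Step 2: x=[6.2969 11.6563 16.7031] v=[-1.8125 -0.8750 1.8125]
Step 3: x=[5.7266 11.3985 17.2754] v=[-2.2813 -1.0313 2.2891]
Step 4: x=[5.1494 11.1663 17.8631] v=[-2.3087 -0.9288 2.3507]
Step 5: x=[4.6807 11.0191 18.3637] v=[-1.8750 -0.5889 2.0023]
Step 6: x=[4.4192 10.9977 18.6962] v=[-1.0462 -0.0858 1.3300]
Step 7: x=[4.4276 11.1163 18.8164] v=[0.0335 0.4742 0.4808]
Step 8: x=[4.7186 11.3613 18.7241] v=[1.1641 0.9799 -0.3693]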